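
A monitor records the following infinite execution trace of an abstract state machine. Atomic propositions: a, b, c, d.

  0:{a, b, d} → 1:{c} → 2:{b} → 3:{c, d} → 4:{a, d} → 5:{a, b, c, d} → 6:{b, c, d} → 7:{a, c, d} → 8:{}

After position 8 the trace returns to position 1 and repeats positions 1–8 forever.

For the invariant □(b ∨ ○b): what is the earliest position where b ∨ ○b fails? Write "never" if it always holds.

Check b ∨ ○b at each position in order: 0 ✓, 1 ✓, 2 ✓.
At position 3 the labels are {c, d} and the next position 4 has {a, d}, so b ∨ ○b is false there. This is the first violation.

3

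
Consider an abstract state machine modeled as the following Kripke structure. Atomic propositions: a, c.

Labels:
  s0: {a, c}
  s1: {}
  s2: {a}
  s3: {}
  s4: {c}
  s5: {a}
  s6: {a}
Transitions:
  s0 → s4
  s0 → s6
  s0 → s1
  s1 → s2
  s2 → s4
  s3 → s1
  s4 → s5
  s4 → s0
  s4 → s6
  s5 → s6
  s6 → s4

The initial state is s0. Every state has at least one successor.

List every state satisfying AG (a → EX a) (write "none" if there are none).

none

States satisfying a → EX a: {s0, s1, s3, s4, s5}.
States satisfying AG (a → EX a): ∅.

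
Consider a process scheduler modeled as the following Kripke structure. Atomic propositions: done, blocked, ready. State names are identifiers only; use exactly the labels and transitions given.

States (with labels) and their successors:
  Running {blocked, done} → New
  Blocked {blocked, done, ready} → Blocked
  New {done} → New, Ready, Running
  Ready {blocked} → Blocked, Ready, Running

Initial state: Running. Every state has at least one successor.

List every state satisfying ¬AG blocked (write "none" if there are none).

{Running, New, Ready}

States satisfying blocked: {Running, Blocked, Ready}.
States satisfying AG blocked: {Blocked}.
States satisfying ¬AG blocked: {Running, New, Ready}.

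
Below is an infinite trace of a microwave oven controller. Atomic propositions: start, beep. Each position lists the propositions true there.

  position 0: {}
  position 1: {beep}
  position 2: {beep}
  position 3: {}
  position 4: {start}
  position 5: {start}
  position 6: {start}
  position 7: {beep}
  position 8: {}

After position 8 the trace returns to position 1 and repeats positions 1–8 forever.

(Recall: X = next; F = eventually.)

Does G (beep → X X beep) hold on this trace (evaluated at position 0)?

beep → X X beep must hold at every position from 0 onward. It fails at position 1, so G (beep → X X beep) is false.
Positions where beep holds: 1, 2, 7.
Check X X beep at each: 1→fails, 2→fails, 7→ok.

No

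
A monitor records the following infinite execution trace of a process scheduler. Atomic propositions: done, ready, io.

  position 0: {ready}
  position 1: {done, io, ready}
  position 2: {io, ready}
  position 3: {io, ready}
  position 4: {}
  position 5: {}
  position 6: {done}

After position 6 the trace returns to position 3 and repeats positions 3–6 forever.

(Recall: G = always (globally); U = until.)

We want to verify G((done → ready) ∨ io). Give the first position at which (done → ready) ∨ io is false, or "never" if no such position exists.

6

Check (done → ready) ∨ io at each position in order: 0 ✓, 1 ✓, 2 ✓, 3 ✓, 4 ✓, 5 ✓.
At position 6 the labels are {done}, so (done → ready) ∨ io is false there. This is the first violation.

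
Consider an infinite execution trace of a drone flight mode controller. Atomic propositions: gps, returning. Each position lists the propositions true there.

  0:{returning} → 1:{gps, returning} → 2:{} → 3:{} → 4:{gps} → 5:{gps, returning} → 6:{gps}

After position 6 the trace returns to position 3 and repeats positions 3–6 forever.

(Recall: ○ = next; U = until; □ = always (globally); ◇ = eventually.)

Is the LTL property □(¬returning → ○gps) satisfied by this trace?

¬returning → ○gps must hold at every position from 0 onward. It fails at position 2, so □(¬returning → ○gps) is false.
Positions where ¬returning holds: 2, 3, 4, 6.
Check ○gps at each: 2→fails, 3→ok, 4→ok, 6→fails.

No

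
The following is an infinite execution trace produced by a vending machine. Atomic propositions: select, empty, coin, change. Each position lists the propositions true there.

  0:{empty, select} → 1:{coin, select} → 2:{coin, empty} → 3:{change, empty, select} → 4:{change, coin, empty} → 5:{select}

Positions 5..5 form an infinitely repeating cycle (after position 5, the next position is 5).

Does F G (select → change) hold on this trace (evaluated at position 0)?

G (select → change) is false at every position 0..5, so it never becomes true and F G (select → change) fails.

No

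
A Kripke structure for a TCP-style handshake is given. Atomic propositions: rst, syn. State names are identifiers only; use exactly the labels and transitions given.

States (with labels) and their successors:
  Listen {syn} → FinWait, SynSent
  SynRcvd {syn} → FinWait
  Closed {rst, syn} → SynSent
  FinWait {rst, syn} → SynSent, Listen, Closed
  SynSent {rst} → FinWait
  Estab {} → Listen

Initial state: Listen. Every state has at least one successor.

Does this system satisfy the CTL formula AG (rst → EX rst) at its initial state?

Yes

States satisfying rst → EX rst: {Listen, SynRcvd, Closed, FinWait, SynSent, Estab}.
States satisfying AG (rst → EX rst): {Listen, SynRcvd, Closed, FinWait, SynSent, Estab}.
Every state reachable from Listen satisfies rst → EX rst.
Listen ∈ Sat(AG (rst → EX rst)).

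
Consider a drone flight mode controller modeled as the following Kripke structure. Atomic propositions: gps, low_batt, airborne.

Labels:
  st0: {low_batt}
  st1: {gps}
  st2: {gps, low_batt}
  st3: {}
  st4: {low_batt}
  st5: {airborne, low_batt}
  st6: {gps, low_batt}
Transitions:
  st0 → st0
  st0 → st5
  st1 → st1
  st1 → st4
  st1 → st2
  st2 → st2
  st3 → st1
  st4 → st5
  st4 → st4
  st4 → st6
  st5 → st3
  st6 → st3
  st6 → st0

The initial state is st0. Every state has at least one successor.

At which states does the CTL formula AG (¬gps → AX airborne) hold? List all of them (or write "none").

States satisfying ¬gps → AX airborne: {st1, st2, st6}.
States satisfying AG (¬gps → AX airborne): {st2}.

{st2}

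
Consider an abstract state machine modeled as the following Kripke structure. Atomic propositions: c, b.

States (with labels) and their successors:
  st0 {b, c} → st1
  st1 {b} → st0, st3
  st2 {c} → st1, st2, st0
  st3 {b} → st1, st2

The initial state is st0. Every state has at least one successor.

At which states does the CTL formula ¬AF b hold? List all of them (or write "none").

{st2}

States satisfying b: {st0, st1, st3}.
States satisfying AF b: {st0, st1, st3}.
States satisfying ¬AF b: {st2}.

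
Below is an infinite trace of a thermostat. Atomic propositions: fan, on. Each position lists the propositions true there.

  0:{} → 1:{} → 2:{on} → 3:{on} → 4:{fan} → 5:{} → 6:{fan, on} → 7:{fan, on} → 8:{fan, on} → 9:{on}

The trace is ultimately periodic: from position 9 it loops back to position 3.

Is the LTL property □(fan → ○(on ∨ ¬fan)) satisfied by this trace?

Holds

fan → ○(on ∨ ¬fan) holds at every position 0..9, and those are all positions ever visited, so □(fan → ○(on ∨ ¬fan)) holds.
Positions where fan holds: 4, 6, 7, 8.
Check ○(on ∨ ¬fan) at each: 4→ok, 6→ok, 7→ok, 8→ok.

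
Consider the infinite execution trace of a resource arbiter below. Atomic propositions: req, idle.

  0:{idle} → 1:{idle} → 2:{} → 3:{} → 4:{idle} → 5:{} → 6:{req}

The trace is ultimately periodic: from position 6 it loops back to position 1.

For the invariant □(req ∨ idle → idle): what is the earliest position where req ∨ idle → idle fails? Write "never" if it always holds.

Check req ∨ idle → idle at each position in order: 0 ✓, 1 ✓, 2 ✓, 3 ✓, 4 ✓, 5 ✓.
At position 6 the labels are {req}, so req ∨ idle → idle is false there. This is the first violation.

6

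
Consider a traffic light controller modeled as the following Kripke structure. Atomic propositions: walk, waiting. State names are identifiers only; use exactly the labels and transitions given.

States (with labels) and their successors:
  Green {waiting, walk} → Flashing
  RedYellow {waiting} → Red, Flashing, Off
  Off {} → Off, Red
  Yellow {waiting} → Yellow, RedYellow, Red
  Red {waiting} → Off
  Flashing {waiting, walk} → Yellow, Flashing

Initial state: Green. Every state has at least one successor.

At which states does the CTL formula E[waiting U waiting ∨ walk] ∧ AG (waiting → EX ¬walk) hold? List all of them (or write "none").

States satisfying waiting: {Green, RedYellow, Yellow, Red, Flashing}.
States satisfying waiting ∨ walk: {Green, RedYellow, Yellow, Red, Flashing}.
States satisfying E[waiting U waiting ∨ walk]: {Green, RedYellow, Yellow, Red, Flashing}.
States satisfying waiting → EX ¬walk: {RedYellow, Off, Yellow, Red, Flashing}.
States satisfying AG (waiting → EX ¬walk): {RedYellow, Off, Yellow, Red, Flashing}.
States satisfying E[waiting U waiting ∨ walk] ∧ AG (waiting → EX ¬walk): {RedYellow, Yellow, Red, Flashing}.

{RedYellow, Yellow, Red, Flashing}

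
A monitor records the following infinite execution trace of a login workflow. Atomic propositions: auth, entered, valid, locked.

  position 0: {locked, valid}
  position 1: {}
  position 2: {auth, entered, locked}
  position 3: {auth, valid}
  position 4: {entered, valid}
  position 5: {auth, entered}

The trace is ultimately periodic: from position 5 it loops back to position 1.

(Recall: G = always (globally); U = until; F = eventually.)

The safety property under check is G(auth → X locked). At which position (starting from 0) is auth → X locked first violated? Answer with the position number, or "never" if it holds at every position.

Check auth → X locked at each position in order: 0 ✓, 1 ✓.
At position 2 the labels are {auth, entered, locked} and the next position 3 has {auth, valid}, so auth → X locked is false there. This is the first violation.

2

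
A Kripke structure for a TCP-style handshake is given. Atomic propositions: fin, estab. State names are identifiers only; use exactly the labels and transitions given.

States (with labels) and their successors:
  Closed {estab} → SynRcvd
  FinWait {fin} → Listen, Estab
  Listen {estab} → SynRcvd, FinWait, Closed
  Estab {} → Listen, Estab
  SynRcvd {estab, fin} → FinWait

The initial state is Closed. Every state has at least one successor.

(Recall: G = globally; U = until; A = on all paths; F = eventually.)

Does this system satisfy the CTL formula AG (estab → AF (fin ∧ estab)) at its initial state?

States satisfying estab → AF (fin ∧ estab): {Closed, FinWait, Estab, SynRcvd}.
States satisfying AG (estab → AF (fin ∧ estab)): ∅.
Listen is reachable from Closed and violates estab → AF (fin ∧ estab), so AG fails at Closed.
Closed ∉ Sat(AG (estab → AF (fin ∧ estab))).

Violated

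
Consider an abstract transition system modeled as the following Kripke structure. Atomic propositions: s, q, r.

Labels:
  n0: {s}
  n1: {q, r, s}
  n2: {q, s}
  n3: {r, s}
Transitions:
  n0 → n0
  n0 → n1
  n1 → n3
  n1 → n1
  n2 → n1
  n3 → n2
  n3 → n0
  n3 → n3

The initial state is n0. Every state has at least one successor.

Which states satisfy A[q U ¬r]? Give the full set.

{n0, n2}

States satisfying q: {n1, n2}.
States satisfying ¬r: {n0, n2}.
States satisfying A[q U ¬r]: {n0, n2}.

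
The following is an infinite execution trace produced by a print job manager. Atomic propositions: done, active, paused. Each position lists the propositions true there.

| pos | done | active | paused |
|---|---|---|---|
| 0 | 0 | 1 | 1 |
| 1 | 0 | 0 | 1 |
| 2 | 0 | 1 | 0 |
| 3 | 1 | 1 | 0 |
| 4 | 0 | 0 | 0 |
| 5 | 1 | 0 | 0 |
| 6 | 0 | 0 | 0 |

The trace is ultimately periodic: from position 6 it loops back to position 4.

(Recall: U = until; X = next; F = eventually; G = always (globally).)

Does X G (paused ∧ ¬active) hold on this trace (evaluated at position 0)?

No

The position after 0 is 1; G (paused ∧ ¬active) is false there.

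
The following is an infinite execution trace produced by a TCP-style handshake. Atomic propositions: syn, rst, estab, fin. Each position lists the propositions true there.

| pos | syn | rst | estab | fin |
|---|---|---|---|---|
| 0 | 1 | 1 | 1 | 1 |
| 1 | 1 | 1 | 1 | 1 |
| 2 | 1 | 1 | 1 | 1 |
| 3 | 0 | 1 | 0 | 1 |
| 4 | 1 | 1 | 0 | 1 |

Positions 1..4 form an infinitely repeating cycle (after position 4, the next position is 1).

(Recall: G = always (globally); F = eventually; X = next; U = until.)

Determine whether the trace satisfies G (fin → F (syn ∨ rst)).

fin → F (syn ∨ rst) holds at every position 0..4, and those are all positions ever visited, so G (fin → F (syn ∨ rst)) holds.
Positions where fin holds: 0, 1, 2, 3, 4.
Check F (syn ∨ rst) at each: 0→ok, 1→ok, 2→ok, 3→ok, 4→ok.

Yes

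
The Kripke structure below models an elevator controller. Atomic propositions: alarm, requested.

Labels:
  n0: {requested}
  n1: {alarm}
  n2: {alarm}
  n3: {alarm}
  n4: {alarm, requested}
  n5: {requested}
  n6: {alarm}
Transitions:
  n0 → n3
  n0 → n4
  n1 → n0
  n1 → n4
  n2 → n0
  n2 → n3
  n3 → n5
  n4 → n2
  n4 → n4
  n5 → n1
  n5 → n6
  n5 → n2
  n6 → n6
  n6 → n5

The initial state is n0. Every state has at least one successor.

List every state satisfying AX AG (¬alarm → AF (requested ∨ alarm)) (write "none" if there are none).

States satisfying AG (¬alarm → AF (requested ∨ alarm)): {n0, n1, n2, n3, n4, n5, n6}.
States satisfying AX AG (¬alarm → AF (requested ∨ alarm)): {n0, n1, n2, n3, n4, n5, n6}.

{n0, n1, n2, n3, n4, n5, n6}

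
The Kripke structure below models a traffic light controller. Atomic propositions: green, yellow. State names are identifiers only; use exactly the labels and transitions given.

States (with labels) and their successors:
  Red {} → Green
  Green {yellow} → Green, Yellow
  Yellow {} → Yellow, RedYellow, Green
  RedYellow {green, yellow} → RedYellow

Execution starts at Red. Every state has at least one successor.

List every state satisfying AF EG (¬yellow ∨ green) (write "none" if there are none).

{Yellow, RedYellow}

States satisfying EG (¬yellow ∨ green): {Yellow, RedYellow}.
States satisfying AF EG (¬yellow ∨ green): {Yellow, RedYellow}.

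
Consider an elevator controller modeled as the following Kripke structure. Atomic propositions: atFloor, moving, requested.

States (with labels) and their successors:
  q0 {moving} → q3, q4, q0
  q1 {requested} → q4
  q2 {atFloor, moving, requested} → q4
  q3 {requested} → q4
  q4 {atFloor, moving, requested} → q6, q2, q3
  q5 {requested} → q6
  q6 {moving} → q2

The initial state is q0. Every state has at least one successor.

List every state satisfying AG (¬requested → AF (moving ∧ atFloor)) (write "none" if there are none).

{q1, q2, q3, q4, q5, q6}

States satisfying ¬requested → AF (moving ∧ atFloor): {q1, q2, q3, q4, q5, q6}.
States satisfying AG (¬requested → AF (moving ∧ atFloor)): {q1, q2, q3, q4, q5, q6}.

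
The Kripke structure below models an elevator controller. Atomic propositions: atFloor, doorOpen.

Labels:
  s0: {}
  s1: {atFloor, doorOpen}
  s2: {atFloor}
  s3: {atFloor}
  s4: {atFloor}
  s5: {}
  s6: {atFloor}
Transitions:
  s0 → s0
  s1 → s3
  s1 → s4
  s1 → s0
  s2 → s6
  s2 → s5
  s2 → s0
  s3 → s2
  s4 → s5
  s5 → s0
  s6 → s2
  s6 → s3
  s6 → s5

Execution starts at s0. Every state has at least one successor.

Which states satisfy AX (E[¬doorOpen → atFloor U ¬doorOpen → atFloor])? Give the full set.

{s3}

States satisfying E[¬doorOpen → atFloor U ¬doorOpen → atFloor]: {s1, s2, s3, s4, s6}.
States satisfying AX (E[¬doorOpen → atFloor U ¬doorOpen → atFloor]): {s3}.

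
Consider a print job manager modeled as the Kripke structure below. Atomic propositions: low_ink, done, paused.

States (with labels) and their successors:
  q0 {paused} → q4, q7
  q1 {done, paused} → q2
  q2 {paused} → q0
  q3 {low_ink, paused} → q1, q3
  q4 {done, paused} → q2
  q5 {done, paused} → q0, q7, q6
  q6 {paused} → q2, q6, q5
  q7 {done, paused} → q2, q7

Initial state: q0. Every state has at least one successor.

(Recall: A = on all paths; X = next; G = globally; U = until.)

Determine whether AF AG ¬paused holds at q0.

States satisfying AG ¬paused: ∅.
States satisfying AF AG ¬paused: ∅.
There is a path from q0 along which AG ¬paused never holds.
q0 ∉ Sat(AF AG ¬paused).

Does not hold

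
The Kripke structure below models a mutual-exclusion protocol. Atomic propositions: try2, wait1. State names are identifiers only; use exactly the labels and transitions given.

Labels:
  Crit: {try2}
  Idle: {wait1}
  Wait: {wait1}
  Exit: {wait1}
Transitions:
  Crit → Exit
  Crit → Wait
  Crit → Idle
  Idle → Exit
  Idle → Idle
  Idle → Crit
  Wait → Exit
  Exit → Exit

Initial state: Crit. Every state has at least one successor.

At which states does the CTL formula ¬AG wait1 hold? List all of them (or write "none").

States satisfying wait1: {Idle, Wait, Exit}.
States satisfying AG wait1: {Wait, Exit}.
States satisfying ¬AG wait1: {Crit, Idle}.

{Crit, Idle}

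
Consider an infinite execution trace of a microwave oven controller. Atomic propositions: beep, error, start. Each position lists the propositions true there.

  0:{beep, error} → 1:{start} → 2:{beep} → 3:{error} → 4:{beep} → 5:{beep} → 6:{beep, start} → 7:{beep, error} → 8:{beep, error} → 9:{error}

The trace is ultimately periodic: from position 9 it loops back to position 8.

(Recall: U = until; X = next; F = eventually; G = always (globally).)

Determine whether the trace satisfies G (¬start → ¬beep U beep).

Satisfied

¬start → ¬beep U beep holds at every position 0..9, and those are all positions ever visited, so G (¬start → ¬beep U beep) holds.
Positions where ¬start holds: 0, 2, 3, 4, 5, 7, 8, 9.
Check ¬beep U beep at each: 0→ok, 2→ok, 3→ok, 4→ok, 5→ok, 7→ok, 8→ok, 9→ok.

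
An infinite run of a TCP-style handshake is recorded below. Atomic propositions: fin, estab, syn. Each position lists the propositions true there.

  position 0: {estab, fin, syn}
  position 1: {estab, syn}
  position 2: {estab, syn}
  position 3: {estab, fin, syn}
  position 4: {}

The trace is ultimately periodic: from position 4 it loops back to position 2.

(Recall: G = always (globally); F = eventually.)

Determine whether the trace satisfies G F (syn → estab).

F (syn → estab) holds at every position 0..4, and those are all positions ever visited, so G F (syn → estab) holds.

Holds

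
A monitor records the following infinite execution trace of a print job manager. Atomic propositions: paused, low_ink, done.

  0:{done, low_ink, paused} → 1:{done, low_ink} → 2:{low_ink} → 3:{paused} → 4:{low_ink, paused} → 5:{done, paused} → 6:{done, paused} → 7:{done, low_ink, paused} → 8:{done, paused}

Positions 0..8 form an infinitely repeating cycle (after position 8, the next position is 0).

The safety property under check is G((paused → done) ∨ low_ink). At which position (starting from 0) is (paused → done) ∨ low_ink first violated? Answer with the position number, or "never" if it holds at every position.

Check (paused → done) ∨ low_ink at each position in order: 0 ✓, 1 ✓, 2 ✓.
At position 3 the labels are {paused}, so (paused → done) ∨ low_ink is false there. This is the first violation.

3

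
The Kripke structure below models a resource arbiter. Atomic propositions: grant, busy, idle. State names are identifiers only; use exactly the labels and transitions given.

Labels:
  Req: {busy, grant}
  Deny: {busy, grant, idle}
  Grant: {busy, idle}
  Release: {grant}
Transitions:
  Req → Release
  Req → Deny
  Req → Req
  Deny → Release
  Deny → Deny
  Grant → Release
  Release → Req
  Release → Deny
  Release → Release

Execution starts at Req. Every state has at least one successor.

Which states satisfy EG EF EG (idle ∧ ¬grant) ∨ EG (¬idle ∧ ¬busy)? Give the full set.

{Release}

States satisfying EF EG (idle ∧ ¬grant): ∅.
States satisfying EG EF EG (idle ∧ ¬grant): ∅.
States satisfying ¬idle ∧ ¬busy: {Release}.
States satisfying EG (¬idle ∧ ¬busy): {Release}.
States satisfying EG EF EG (idle ∧ ¬grant) ∨ EG (¬idle ∧ ¬busy): {Release}.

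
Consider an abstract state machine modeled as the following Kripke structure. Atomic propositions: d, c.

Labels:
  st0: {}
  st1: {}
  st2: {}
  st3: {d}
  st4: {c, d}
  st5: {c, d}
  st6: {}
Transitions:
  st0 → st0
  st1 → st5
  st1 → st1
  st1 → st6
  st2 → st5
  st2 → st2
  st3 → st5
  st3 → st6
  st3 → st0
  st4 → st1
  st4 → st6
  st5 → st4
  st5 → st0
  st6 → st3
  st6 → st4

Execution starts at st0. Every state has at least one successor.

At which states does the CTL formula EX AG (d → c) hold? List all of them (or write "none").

States satisfying AG (d → c): {st0}.
States satisfying EX AG (d → c): {st0, st3, st5}.

{st0, st3, st5}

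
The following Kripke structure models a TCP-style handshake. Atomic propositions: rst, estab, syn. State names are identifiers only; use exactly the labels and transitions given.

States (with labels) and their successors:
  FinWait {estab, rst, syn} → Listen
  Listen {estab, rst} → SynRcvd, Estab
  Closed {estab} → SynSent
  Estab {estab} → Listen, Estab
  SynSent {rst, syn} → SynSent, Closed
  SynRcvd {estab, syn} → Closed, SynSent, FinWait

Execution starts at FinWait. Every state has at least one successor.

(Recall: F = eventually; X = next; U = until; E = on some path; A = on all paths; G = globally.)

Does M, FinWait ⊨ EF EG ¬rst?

States satisfying EG ¬rst: {Estab}.
States satisfying EF EG ¬rst: {FinWait, Listen, Estab, SynRcvd}.
Some path from FinWait reaches a state where EG ¬rst holds.
FinWait ∈ Sat(EF EG ¬rst).

Yes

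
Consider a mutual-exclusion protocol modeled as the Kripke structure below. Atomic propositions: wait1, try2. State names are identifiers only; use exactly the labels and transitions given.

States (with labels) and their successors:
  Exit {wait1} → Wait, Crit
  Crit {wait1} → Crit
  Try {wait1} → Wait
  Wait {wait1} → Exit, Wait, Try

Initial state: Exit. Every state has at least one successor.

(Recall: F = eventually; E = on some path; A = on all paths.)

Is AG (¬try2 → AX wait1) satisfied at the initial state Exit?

States satisfying ¬try2 → AX wait1: {Exit, Crit, Try, Wait}.
States satisfying AG (¬try2 → AX wait1): {Exit, Crit, Try, Wait}.
Every state reachable from Exit satisfies ¬try2 → AX wait1.
Exit ∈ Sat(AG (¬try2 → AX wait1)).

Yes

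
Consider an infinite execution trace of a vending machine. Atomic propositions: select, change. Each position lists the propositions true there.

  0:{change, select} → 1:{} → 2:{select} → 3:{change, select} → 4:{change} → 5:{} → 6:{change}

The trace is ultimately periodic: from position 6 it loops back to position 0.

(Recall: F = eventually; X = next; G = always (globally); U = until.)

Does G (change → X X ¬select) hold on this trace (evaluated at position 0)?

Does not hold

change → X X ¬select must hold at every position from 0 onward. It fails at position 0, so G (change → X X ¬select) is false.
Positions where change holds: 0, 3, 4, 6.
Check X X ¬select at each: 0→fails, 3→ok, 4→ok, 6→ok.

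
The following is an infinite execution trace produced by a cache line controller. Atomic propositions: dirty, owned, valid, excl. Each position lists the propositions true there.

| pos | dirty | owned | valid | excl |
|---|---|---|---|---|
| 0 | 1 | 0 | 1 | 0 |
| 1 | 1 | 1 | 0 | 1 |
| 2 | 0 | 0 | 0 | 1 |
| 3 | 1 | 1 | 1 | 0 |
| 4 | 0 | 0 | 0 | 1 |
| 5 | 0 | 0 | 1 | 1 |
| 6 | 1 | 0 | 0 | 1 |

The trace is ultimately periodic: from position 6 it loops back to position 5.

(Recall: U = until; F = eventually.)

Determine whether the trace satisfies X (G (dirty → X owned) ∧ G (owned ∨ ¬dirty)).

Does not hold

The position after 0 is 1; G (dirty → X owned) ∧ G (owned ∨ ¬dirty) is false there.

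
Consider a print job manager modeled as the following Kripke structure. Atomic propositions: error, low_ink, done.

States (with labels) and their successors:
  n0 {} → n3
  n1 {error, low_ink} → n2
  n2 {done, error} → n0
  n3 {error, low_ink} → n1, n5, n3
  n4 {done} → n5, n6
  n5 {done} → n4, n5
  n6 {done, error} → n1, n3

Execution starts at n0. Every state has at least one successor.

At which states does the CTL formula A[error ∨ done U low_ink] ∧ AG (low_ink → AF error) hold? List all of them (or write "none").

States satisfying error ∨ done: {n1, n2, n3, n4, n5, n6}.
States satisfying low_ink: {n1, n3}.
States satisfying A[error ∨ done U low_ink]: {n1, n3, n6}.
States satisfying low_ink → AF error: {n0, n1, n2, n3, n4, n5, n6}.
States satisfying AG (low_ink → AF error): {n0, n1, n2, n3, n4, n5, n6}.
States satisfying A[error ∨ done U low_ink] ∧ AG (low_ink → AF error): {n1, n3, n6}.

{n1, n3, n6}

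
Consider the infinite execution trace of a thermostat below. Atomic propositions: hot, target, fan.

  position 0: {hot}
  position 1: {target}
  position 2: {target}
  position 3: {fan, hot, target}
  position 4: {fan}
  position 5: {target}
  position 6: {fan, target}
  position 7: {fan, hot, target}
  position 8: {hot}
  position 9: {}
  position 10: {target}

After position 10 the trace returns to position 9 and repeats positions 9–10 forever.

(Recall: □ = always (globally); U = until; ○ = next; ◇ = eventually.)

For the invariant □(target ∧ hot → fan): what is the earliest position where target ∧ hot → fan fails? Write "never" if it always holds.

target ∧ hot → fan holds at every position 0..10, and those are all the positions the trace ever visits, so the invariant □(target ∧ hot → fan) is never violated.

never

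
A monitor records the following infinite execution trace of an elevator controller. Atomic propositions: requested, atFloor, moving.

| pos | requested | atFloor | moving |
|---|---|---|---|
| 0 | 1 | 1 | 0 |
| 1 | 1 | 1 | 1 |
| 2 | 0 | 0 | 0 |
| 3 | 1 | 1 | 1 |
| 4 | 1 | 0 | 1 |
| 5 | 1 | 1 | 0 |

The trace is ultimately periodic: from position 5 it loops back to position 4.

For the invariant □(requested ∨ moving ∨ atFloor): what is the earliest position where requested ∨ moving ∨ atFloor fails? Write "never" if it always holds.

Check requested ∨ moving ∨ atFloor at each position in order: 0 ✓, 1 ✓.
At position 2 the labels are {}, so requested ∨ moving ∨ atFloor is false there. This is the first violation.

2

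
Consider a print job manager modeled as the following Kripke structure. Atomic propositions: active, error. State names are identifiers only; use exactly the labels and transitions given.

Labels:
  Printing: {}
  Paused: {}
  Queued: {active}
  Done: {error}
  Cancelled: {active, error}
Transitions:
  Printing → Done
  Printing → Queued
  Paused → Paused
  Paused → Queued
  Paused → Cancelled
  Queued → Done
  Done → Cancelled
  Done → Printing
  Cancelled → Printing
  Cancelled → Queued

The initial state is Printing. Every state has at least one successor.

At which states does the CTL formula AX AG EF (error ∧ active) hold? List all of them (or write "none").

{Printing, Paused, Queued, Done, Cancelled}

States satisfying AG EF (error ∧ active): {Printing, Paused, Queued, Done, Cancelled}.
States satisfying AX AG EF (error ∧ active): {Printing, Paused, Queued, Done, Cancelled}.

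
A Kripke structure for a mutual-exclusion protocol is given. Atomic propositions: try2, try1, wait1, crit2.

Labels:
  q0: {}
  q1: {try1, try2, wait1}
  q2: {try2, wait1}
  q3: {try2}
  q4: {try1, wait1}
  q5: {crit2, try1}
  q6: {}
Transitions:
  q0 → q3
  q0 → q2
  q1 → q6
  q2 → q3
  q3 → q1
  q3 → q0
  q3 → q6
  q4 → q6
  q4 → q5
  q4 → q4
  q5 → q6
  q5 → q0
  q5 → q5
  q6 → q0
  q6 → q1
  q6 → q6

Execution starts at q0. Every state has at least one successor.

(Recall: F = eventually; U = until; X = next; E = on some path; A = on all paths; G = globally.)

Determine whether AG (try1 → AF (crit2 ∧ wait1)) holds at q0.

States satisfying try1 → AF (crit2 ∧ wait1): {q0, q2, q3, q6}.
States satisfying AG (try1 → AF (crit2 ∧ wait1)): ∅.
q1 is reachable from q0 and violates try1 → AF (crit2 ∧ wait1), so AG fails at q0.
q0 ∉ Sat(AG (try1 → AF (crit2 ∧ wait1))).

Does not hold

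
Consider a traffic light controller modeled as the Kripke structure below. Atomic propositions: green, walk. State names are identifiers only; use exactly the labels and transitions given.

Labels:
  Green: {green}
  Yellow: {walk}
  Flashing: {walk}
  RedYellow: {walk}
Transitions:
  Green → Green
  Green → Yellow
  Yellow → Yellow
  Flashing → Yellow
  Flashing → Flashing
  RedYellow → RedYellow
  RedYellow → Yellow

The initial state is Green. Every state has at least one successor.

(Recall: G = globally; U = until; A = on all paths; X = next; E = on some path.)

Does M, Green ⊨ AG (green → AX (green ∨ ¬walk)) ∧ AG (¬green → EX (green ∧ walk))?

States satisfying green → AX (green ∨ ¬walk): {Yellow, Flashing, RedYellow}.
States satisfying AG (green → AX (green ∨ ¬walk)): {Yellow, Flashing, RedYellow}.
States satisfying ¬green → EX (green ∧ walk): {Green}.
States satisfying AG (¬green → EX (green ∧ walk)): ∅.
States satisfying AG (green → AX (green ∨ ¬walk)) ∧ AG (¬green → EX (green ∧ walk)): ∅.
Green ∉ Sat(AG (green → AX (green ∨ ¬walk)) ∧ AG (¬green → EX (green ∧ walk))).

No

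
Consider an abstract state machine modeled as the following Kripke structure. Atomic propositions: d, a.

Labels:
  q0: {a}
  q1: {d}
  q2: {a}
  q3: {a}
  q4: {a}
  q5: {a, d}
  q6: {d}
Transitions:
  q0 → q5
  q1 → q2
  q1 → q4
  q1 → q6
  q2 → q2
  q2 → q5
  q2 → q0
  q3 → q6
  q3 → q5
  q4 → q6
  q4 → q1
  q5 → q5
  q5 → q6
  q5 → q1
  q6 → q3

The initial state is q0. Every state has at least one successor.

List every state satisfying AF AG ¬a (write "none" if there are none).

States satisfying AG ¬a: ∅.
States satisfying AF AG ¬a: ∅.

none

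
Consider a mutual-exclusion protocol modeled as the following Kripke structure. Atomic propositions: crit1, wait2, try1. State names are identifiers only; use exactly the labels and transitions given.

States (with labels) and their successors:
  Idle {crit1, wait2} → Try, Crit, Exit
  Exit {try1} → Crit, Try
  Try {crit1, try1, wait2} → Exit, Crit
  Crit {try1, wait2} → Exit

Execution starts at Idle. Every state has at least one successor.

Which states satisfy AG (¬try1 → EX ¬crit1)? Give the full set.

{Idle, Exit, Try, Crit}

States satisfying ¬try1 → EX ¬crit1: {Idle, Exit, Try, Crit}.
States satisfying AG (¬try1 → EX ¬crit1): {Idle, Exit, Try, Crit}.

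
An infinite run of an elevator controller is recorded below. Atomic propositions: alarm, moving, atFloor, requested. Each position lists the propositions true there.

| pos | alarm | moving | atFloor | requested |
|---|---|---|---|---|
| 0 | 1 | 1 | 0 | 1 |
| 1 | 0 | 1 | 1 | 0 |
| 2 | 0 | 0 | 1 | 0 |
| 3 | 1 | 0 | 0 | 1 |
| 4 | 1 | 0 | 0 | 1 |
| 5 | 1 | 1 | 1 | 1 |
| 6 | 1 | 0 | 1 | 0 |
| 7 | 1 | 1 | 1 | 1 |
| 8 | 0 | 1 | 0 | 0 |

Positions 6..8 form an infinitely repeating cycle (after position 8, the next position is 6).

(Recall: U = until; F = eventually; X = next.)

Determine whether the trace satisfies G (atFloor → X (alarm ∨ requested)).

No

atFloor → X (alarm ∨ requested) must hold at every position from 0 onward. It fails at position 1, so G (atFloor → X (alarm ∨ requested)) is false.
Positions where atFloor holds: 1, 2, 5, 6, 7.
Check X (alarm ∨ requested) at each: 1→fails, 2→ok, 5→ok, 6→ok, 7→fails.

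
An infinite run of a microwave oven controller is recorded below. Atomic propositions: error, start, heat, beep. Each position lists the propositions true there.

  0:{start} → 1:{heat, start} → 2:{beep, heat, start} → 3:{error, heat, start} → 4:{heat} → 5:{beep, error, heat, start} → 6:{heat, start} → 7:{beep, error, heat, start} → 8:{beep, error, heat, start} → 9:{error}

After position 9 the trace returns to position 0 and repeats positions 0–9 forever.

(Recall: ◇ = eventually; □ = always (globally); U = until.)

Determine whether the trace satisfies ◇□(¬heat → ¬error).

Violated

□(¬heat → ¬error) is false at every position 0..9, so it never becomes true and ◇□(¬heat → ¬error) fails.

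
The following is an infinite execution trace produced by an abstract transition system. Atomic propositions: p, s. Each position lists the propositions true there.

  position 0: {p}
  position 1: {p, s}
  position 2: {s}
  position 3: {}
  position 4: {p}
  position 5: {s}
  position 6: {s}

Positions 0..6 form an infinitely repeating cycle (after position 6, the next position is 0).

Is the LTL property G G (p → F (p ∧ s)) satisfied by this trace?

G (p → F (p ∧ s)) holds at every position 0..6, and those are all positions ever visited, so G G (p → F (p ∧ s)) holds.

Yes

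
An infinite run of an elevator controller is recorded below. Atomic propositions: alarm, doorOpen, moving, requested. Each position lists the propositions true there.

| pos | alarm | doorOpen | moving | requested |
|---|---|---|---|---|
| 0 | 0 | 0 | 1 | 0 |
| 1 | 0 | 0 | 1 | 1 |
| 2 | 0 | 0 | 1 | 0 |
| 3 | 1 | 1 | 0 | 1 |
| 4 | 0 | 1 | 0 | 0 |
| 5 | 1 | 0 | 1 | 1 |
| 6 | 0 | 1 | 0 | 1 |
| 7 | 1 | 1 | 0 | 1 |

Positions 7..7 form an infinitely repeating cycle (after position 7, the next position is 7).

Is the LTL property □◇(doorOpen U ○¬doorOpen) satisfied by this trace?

Violated

◇(doorOpen U ○¬doorOpen) must hold at every position from 0 onward. It fails at position 5, so □◇(doorOpen U ○¬doorOpen) is false.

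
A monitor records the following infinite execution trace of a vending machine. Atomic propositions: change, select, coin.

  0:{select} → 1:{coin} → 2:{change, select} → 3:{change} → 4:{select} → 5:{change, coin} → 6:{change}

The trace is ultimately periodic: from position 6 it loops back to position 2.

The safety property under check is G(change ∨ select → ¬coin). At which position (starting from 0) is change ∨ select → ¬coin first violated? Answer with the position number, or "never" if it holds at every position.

Check change ∨ select → ¬coin at each position in order: 0 ✓, 1 ✓, 2 ✓, 3 ✓, 4 ✓.
At position 5 the labels are {change, coin}, so change ∨ select → ¬coin is false there. This is the first violation.

5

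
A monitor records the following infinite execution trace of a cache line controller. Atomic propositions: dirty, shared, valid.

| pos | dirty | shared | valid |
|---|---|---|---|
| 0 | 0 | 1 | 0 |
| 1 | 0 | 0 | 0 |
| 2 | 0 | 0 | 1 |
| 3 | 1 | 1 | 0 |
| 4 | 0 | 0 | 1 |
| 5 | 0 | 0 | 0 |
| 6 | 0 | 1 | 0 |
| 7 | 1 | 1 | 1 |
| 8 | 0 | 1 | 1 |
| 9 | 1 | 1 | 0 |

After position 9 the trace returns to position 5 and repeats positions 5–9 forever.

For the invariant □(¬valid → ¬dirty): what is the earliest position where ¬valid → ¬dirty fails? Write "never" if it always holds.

3

Check ¬valid → ¬dirty at each position in order: 0 ✓, 1 ✓, 2 ✓.
At position 3 the labels are {dirty, shared}, so ¬valid → ¬dirty is false there. This is the first violation.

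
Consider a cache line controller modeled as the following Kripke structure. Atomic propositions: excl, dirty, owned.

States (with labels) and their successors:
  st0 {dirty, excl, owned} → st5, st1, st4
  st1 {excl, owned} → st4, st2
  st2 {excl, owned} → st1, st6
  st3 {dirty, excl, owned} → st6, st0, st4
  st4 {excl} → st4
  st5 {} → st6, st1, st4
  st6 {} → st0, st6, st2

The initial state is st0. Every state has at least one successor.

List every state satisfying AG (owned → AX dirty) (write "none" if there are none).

States satisfying owned → AX dirty: {st4, st5, st6}.
States satisfying AG (owned → AX dirty): {st4}.

{st4}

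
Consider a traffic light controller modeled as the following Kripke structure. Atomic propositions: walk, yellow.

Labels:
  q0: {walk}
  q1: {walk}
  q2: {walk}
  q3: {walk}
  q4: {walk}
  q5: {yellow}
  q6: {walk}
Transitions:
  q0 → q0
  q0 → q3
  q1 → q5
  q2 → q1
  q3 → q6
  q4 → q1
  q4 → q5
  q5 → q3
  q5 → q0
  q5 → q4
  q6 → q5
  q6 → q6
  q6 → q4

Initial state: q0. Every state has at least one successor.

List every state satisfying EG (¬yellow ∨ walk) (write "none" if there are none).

States satisfying ¬yellow ∨ walk: {q0, q1, q2, q3, q4, q6}.
States satisfying EG (¬yellow ∨ walk): {q0, q3, q6}.

{q0, q3, q6}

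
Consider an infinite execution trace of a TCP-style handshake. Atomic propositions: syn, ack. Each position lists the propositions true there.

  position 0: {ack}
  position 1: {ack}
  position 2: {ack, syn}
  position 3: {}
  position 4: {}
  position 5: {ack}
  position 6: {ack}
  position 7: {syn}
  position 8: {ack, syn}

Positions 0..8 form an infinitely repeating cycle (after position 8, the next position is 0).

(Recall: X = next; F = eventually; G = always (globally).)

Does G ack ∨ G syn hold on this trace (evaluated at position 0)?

ack must hold at every position from 0 onward. It fails at position 3, so G ack is false.
syn must hold at every position from 0 onward. It fails at position 0, so G syn is false.
At position 0: G ack is false; G syn is false; so G ack ∨ G syn is false.

Does not hold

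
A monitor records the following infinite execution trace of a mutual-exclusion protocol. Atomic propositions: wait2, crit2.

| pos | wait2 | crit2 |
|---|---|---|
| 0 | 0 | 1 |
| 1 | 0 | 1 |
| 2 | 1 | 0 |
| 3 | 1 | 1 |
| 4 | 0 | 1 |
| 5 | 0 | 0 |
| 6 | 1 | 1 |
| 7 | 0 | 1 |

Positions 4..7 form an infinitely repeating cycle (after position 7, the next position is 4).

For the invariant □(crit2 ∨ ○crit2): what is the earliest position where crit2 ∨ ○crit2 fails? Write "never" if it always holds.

crit2 ∨ ○crit2 holds at every position 0..7, and those are all the positions the trace ever visits, so the invariant □(crit2 ∨ ○crit2) is never violated.

never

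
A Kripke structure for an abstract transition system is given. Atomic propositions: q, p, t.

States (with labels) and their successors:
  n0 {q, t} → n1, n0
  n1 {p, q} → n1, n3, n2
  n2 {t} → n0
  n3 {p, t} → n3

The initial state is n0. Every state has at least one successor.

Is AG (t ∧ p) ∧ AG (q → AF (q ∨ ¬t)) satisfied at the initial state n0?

No

States satisfying t ∧ p: {n3}.
States satisfying AG (t ∧ p): {n3}.
States satisfying q → AF (q ∨ ¬t): {n0, n1, n2, n3}.
States satisfying AG (q → AF (q ∨ ¬t)): {n0, n1, n2, n3}.
States satisfying AG (t ∧ p) ∧ AG (q → AF (q ∨ ¬t)): {n3}.
n0 ∉ Sat(AG (t ∧ p) ∧ AG (q → AF (q ∨ ¬t))).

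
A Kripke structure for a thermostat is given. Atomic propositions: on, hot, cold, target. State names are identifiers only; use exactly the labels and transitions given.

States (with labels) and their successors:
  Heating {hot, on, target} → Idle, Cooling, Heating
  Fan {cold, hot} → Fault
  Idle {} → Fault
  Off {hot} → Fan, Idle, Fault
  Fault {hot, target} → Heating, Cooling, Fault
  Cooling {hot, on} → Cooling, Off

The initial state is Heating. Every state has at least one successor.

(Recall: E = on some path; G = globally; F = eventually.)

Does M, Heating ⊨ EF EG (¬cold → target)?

Yes

States satisfying EG (¬cold → target): {Heating, Fan, Fault}.
States satisfying EF EG (¬cold → target): {Heating, Fan, Idle, Off, Fault, Cooling}.
Some path from Heating reaches a state where EG (¬cold → target) holds.
Heating ∈ Sat(EF EG (¬cold → target)).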